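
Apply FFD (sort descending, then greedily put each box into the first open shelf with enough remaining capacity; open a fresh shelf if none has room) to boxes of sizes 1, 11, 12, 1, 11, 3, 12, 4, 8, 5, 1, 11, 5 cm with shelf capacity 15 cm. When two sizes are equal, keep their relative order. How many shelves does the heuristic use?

Sorted descending: 12, 12, 11, 11, 11, 8, 5, 5, 4, 3, 1, 1, 1.
  12 → shelf 1 (new)  [load 12/15]
  12 → shelf 2 (new)  [load 12/15]
  11 → shelf 3 (new)  [load 11/15]
  11 → shelf 4 (new)  [load 11/15]
  11 → shelf 5 (new)  [load 11/15]
  8 → shelf 6 (new)  [load 8/15]
  5 → shelf 6  [load 13/15]
  5 → shelf 7 (new)  [load 5/15]
  4 → shelf 3  [load 15/15]
  3 → shelf 1  [load 15/15]
  1 → shelf 2  [load 13/15]
  1 → shelf 2  [load 14/15]
  1 → shelf 2  [load 15/15]
7 shelves opened.

7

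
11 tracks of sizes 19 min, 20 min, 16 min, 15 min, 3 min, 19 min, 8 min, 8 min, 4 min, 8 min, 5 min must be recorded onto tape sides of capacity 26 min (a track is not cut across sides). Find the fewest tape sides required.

Total = 20 + 19 + 19 + 16 + 15 + 8 + 8 + 8 + 5 + 4 + 3 = 125 min.
Lower bound: ⌈125/26⌉ = 5 tape sides.
A packing using 6 tape sides:
  side 1: 20 + 5 = 25
  side 2: 19 + 4 + 3 = 26
  side 3: 19 = 19
  side 4: 16 + 8 = 24
  side 5: 15 + 8 = 23
  side 6: 8 = 8
No arrangement into 5 tape sides stays within capacity, so 6 is optimal.

6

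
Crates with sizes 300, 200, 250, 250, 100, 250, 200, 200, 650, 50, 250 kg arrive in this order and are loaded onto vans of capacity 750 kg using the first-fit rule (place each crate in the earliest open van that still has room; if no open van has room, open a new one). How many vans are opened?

  300 → van 1 (new)  [load 300/750]
  200 → van 1  [load 500/750]
  250 → van 1  [load 750/750]
  250 → van 2 (new)  [load 250/750]
  100 → van 2  [load 350/750]
  250 → van 2  [load 600/750]
  200 → van 3 (new)  [load 200/750]
  200 → van 3  [load 400/750]
  650 → van 4 (new)  [load 650/750]
  50 → van 2  [load 650/750]
  250 → van 3  [load 650/750]
4 vans opened.

4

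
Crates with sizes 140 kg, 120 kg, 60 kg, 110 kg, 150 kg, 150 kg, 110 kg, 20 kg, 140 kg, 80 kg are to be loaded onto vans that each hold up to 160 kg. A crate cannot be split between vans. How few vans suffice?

Total = 150 + 150 + 140 + 140 + 120 + 110 + 110 + 80 + 60 + 20 = 1080 kg.
Lower bound: ⌈1080/160⌉ = 7 vans.
A packing using 8 vans:
  van 1: 150 = 150
  van 2: 150 = 150
  van 3: 140 + 20 = 160
  van 4: 140 = 140
  van 5: 120 = 120
  van 6: 110 = 110
  van 7: 110 = 110
  van 8: 80 + 60 = 140
No arrangement into 7 vans stays within capacity, so 8 is optimal.

8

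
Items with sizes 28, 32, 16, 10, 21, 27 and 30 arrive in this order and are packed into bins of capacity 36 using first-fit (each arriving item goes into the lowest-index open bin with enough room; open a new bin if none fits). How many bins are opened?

6

  28 → bin 1 (new)  [load 28/36]
  32 → bin 2 (new)  [load 32/36]
  16 → bin 3 (new)  [load 16/36]
  10 → bin 3  [load 26/36]
  21 → bin 4 (new)  [load 21/36]
  27 → bin 5 (new)  [load 27/36]
  30 → bin 6 (new)  [load 30/36]
6 bins opened.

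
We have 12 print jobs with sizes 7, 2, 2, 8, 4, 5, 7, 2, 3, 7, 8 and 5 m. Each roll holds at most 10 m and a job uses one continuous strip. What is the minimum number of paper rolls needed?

Total = 8 + 8 + 7 + 7 + 7 + 5 + 5 + 4 + 3 + 2 + 2 + 2 = 60 m.
Lower bound: ⌈60/10⌉ = 6 paper rolls.
A packing using 7 paper rolls:
  roll 1: 8 + 2 = 10
  roll 2: 8 + 2 = 10
  roll 3: 7 + 3 = 10
  roll 4: 7 + 2 = 9
  roll 5: 7 = 7
  roll 6: 5 + 5 = 10
  roll 7: 4 = 4
No arrangement into 6 paper rolls stays within capacity, so 7 is optimal.

7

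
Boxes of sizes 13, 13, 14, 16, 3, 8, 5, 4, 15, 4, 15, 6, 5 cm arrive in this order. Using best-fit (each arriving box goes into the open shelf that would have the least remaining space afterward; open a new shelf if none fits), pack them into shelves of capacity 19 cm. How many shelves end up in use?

  13 → shelf 1 (new)  [load 13/19]
  13 → shelf 2 (new)  [load 13/19]
  14 → shelf 3 (new)  [load 14/19]
  16 → shelf 4 (new)  [load 16/19]
  3 → shelf 4  [load 19/19]
  8 → shelf 5 (new)  [load 8/19]
  5 → shelf 3  [load 19/19]
  4 → shelf 1  [load 17/19]
  15 → shelf 6 (new)  [load 15/19]
  4 → shelf 6  [load 19/19]
  15 → shelf 7 (new)  [load 15/19]
  6 → shelf 2  [load 19/19]
  5 → shelf 5  [load 13/19]
7 shelves opened.

7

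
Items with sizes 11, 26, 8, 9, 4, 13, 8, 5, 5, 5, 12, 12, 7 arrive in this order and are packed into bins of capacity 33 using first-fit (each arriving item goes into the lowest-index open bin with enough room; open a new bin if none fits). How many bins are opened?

4

  11 → bin 1 (new)  [load 11/33]
  26 → bin 2 (new)  [load 26/33]
  8 → bin 1  [load 19/33]
  9 → bin 1  [load 28/33]
  4 → bin 1  [load 32/33]
  13 → bin 3 (new)  [load 13/33]
  8 → bin 3  [load 21/33]
  5 → bin 2  [load 31/33]
  5 → bin 3  [load 26/33]
  5 → bin 3  [load 31/33]
  12 → bin 4 (new)  [load 12/33]
  12 → bin 4  [load 24/33]
  7 → bin 4  [load 31/33]
4 bins opened.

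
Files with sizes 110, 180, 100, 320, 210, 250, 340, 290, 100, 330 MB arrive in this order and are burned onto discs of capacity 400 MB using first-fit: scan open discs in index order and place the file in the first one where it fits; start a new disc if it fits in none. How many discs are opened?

  110 → disc 1 (new)  [load 110/400]
  180 → disc 1  [load 290/400]
  100 → disc 1  [load 390/400]
  320 → disc 2 (new)  [load 320/400]
  210 → disc 3 (new)  [load 210/400]
  250 → disc 4 (new)  [load 250/400]
  340 → disc 5 (new)  [load 340/400]
  290 → disc 6 (new)  [load 290/400]
  100 → disc 3  [load 310/400]
  330 → disc 7 (new)  [load 330/400]
7 discs opened.

7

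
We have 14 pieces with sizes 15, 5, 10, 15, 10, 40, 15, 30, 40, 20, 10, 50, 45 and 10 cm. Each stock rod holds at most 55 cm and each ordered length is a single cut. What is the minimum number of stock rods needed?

6

Total = 50 + 45 + 40 + 40 + 30 + 20 + 15 + 15 + 15 + 10 + 10 + 10 + 10 + 5 = 315 cm.
Lower bound: ⌈315/55⌉ = 6 stock rods.
A packing using 6 stock rods:
  stock rod 1: 50 + 5 = 55
  stock rod 2: 45 + 10 = 55
  stock rod 3: 40 + 15 = 55
  stock rod 4: 40 + 15 = 55
  stock rod 5: 30 + 20 = 50
  stock rod 6: 15 + 10 + 10 + 10 = 45
This matches the lower bound, so 6 is optimal.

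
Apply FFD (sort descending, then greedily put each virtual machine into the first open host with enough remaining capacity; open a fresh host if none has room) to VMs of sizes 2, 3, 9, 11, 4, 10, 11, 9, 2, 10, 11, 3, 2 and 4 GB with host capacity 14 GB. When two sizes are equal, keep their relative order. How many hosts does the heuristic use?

Sorted descending: 11, 11, 11, 10, 10, 9, 9, 4, 4, 3, 3, 2, 2, 2.
  11 → host 1 (new)  [load 11/14]
  11 → host 2 (new)  [load 11/14]
  11 → host 3 (new)  [load 11/14]
  10 → host 4 (new)  [load 10/14]
  10 → host 5 (new)  [load 10/14]
  9 → host 6 (new)  [load 9/14]
  9 → host 7 (new)  [load 9/14]
  4 → host 4  [load 14/14]
  4 → host 5  [load 14/14]
  3 → host 1  [load 14/14]
  3 → host 2  [load 14/14]
  2 → host 3  [load 13/14]
  2 → host 6  [load 11/14]
  2 → host 6  [load 13/14]
7 hosts opened.

7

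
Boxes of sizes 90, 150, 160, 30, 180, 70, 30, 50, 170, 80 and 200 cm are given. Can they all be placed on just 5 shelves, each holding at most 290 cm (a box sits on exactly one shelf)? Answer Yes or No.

Yes

A valid assignment using 5 shelves:
  shelf 1: 200 + 90 = 290
  shelf 2: 180 + 80 + 30 = 290
  shelf 3: 170 + 70 + 50 = 290
  shelf 4: 160 + 30 = 190
  shelf 5: 150 = 150
Every load is within 290 cm, so 5 shelves suffice.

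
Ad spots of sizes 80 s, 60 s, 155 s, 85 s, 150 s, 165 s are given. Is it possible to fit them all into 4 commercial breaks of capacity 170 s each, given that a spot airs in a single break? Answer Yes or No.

No

Total = 695 s; ⌈695/170⌉ = 5.
At least 5 commercial breaks are required, but only 4 are allowed.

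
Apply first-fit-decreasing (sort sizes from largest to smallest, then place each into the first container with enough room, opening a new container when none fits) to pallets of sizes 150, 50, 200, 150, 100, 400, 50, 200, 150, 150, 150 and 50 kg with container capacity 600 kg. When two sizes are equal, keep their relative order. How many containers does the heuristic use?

3

Sorted descending: 400, 200, 200, 150, 150, 150, 150, 150, 100, 50, 50, 50.
  400 → container 1 (new)  [load 400/600]
  200 → container 1  [load 600/600]
  200 → container 2 (new)  [load 200/600]
  150 → container 2  [load 350/600]
  150 → container 2  [load 500/600]
  150 → container 3 (new)  [load 150/600]
  150 → container 3  [load 300/600]
  150 → container 3  [load 450/600]
  100 → container 2  [load 600/600]
  50 → container 3  [load 500/600]
  50 → container 3  [load 550/600]
  50 → container 3  [load 600/600]
3 containers opened.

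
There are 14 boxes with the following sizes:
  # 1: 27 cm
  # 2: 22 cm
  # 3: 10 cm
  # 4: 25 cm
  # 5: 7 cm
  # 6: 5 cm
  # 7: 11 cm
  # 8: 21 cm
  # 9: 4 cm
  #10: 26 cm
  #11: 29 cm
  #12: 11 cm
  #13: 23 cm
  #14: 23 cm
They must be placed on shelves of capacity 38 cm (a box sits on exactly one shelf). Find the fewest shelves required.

8

Total = 29 + 27 + 26 + 25 + 23 + 23 + 22 + 21 + 11 + 11 + 10 + 7 + 5 + 4 = 244 cm.
Lower bound: ⌈244/38⌉ = 7 shelves.
Also, 8 boxes each exceed 19 cm, and no two of those can share a shelf, so at least 8 shelves are needed.
A packing using 8 shelves:
  shelf 1: 29 + 7 = 36
  shelf 2: 27 + 11 = 38
  shelf 3: 26 + 11 = 37
  shelf 4: 25 + 10 = 35
  shelf 5: 23 + 5 + 4 = 32
  shelf 6: 23 = 23
  shelf 7: 22 = 22
  shelf 8: 21 = 21
This matches the lower bound, so 8 is optimal.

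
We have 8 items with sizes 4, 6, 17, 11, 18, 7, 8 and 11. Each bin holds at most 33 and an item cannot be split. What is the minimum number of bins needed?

Total = 18 + 17 + 11 + 11 + 8 + 7 + 6 + 4 = 82.
Lower bound: ⌈82/33⌉ = 3 bins.
A packing using 3 bins:
  bin 1: 18 + 11 + 4 = 33
  bin 2: 17 + 11 = 28
  bin 3: 8 + 7 + 6 = 21
This matches the lower bound, so 3 is optimal.

3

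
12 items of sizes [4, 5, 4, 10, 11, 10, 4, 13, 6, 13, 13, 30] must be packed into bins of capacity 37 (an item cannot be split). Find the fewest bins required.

Total = 30 + 13 + 13 + 13 + 11 + 10 + 10 + 6 + 5 + 4 + 4 + 4 = 123.
Lower bound: ⌈123/37⌉ = 4 bins.
A packing using 4 bins:
  bin 1: 30 + 6 = 36
  bin 2: 13 + 13 + 11 = 37
  bin 3: 13 + 10 + 10 + 4 = 37
  bin 4: 5 + 4 + 4 = 13
This matches the lower bound, so 4 is optimal.

4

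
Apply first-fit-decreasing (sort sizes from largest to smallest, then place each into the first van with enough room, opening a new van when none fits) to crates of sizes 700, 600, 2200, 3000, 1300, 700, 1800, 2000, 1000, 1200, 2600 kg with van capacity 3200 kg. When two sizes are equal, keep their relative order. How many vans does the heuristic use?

Sorted descending: 3000, 2600, 2200, 2000, 1800, 1300, 1200, 1000, 700, 700, 600.
  3000 → van 1 (new)  [load 3000/3200]
  2600 → van 2 (new)  [load 2600/3200]
  2200 → van 3 (new)  [load 2200/3200]
  2000 → van 4 (new)  [load 2000/3200]
  1800 → van 5 (new)  [load 1800/3200]
  1300 → van 5  [load 3100/3200]
  1200 → van 4  [load 3200/3200]
  1000 → van 3  [load 3200/3200]
  700 → van 6 (new)  [load 700/3200]
  700 → van 6  [load 1400/3200]
  600 → van 2  [load 3200/3200]
6 vans opened.

6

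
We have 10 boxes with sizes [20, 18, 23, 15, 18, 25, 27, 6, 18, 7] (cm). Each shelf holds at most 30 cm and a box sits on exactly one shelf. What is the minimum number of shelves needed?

8

Total = 27 + 25 + 23 + 20 + 18 + 18 + 18 + 15 + 7 + 6 = 177 cm.
Lower bound: ⌈177/30⌉ = 6 shelves.
Also, 7 boxes each exceed 15 cm, and no two of those can share a shelf, so at least 7 shelves are needed.
A packing using 8 shelves:
  shelf 1: 27 = 27
  shelf 2: 25 = 25
  shelf 3: 23 + 7 = 30
  shelf 4: 20 + 6 = 26
  shelf 5: 18 = 18
  shelf 6: 18 = 18
  shelf 7: 18 = 18
  shelf 8: 15 = 15
No arrangement into 7 shelves stays within capacity, so 8 is optimal.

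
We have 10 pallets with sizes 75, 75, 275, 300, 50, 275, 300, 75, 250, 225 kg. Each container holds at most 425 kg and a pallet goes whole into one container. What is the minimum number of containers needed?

Total = 300 + 300 + 275 + 275 + 250 + 225 + 75 + 75 + 75 + 50 = 1900 kg.
Lower bound: ⌈1900/425⌉ = 5 containers.
Also, 6 pallets each exceed 425/2 kg, and no two of those can share a container, so at least 6 containers are needed.
A packing using 6 containers:
  container 1: 300 + 75 + 50 = 425
  container 2: 300 + 75 = 375
  container 3: 275 + 75 = 350
  container 4: 275 = 275
  container 5: 250 = 250
  container 6: 225 = 225
This matches the lower bound, so 6 is optimal.

6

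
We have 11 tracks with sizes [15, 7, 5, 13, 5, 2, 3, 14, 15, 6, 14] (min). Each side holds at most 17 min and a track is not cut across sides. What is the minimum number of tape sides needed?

7

Total = 15 + 15 + 14 + 14 + 13 + 7 + 6 + 5 + 5 + 3 + 2 = 99 min.
Lower bound: ⌈99/17⌉ = 6 tape sides.
A packing using 7 tape sides:
  side 1: 15 + 2 = 17
  side 2: 15 = 15
  side 3: 14 + 3 = 17
  side 4: 14 = 14
  side 5: 13 = 13
  side 6: 7 + 6 = 13
  side 7: 5 + 5 = 10
No arrangement into 6 tape sides stays within capacity, so 7 is optimal.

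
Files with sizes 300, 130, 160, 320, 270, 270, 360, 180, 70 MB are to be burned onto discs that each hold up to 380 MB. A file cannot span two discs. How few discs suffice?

Total = 360 + 320 + 300 + 270 + 270 + 180 + 160 + 130 + 70 = 2060 MB.
Lower bound: ⌈2060/380⌉ = 6 discs.
A packing using 7 discs:
  disc 1: 360 = 360
  disc 2: 320 = 320
  disc 3: 300 + 70 = 370
  disc 4: 270 = 270
  disc 5: 270 = 270
  disc 6: 180 + 160 = 340
  disc 7: 130 = 130
No arrangement into 6 discs stays within capacity, so 7 is optimal.

7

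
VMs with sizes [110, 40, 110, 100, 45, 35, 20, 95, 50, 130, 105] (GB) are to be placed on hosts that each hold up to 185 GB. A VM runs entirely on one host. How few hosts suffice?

Total = 130 + 110 + 110 + 105 + 100 + 95 + 50 + 45 + 40 + 35 + 20 = 840 GB.
Lower bound: ⌈840/185⌉ = 5 hosts.
Also, 6 VMs each exceed 185/2 GB, and no two of those can share a host, so at least 6 hosts are needed.
A packing using 6 hosts:
  host 1: 130 + 50 = 180
  host 2: 110 + 45 + 20 = 175
  host 3: 110 + 40 + 35 = 185
  host 4: 105 = 105
  host 5: 100 = 100
  host 6: 95 = 95
This matches the lower bound, so 6 is optimal.

6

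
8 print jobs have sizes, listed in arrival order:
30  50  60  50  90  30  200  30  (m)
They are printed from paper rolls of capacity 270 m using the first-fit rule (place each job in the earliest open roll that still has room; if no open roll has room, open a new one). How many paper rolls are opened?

3

  30 → roll 1 (new)  [load 30/270]
  50 → roll 1  [load 80/270]
  60 → roll 1  [load 140/270]
  50 → roll 1  [load 190/270]
  90 → roll 2 (new)  [load 90/270]
  30 → roll 1  [load 220/270]
  200 → roll 3 (new)  [load 200/270]
  30 → roll 1  [load 250/270]
3 paper rolls opened.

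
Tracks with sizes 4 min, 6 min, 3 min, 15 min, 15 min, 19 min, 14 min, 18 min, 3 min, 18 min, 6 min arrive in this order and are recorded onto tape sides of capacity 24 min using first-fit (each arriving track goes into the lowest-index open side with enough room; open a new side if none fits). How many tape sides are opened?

  4 → side 1 (new)  [load 4/24]
  6 → side 1  [load 10/24]
  3 → side 1  [load 13/24]
  15 → side 2 (new)  [load 15/24]
  15 → side 3 (new)  [load 15/24]
  19 → side 4 (new)  [load 19/24]
  14 → side 5 (new)  [load 14/24]
  18 → side 6 (new)  [load 18/24]
  3 → side 1  [load 16/24]
  18 → side 7 (new)  [load 18/24]
  6 → side 1  [load 22/24]
7 tape sides opened.

7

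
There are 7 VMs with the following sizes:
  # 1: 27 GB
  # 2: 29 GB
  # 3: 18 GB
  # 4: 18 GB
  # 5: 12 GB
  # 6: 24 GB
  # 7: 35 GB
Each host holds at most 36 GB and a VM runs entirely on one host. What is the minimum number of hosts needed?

5

Total = 35 + 29 + 27 + 24 + 18 + 18 + 12 = 163 GB.
Lower bound: ⌈163/36⌉ = 5 hosts.
A packing using 5 hosts:
  host 1: 35 = 35
  host 2: 29 = 29
  host 3: 27 = 27
  host 4: 24 + 12 = 36
  host 5: 18 + 18 = 36
This matches the lower bound, so 5 is optimal.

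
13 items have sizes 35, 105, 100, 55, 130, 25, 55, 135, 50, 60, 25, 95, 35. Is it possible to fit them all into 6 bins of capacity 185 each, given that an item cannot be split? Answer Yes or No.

A valid assignment using 5 bins:
  bin 1: 135 + 50 = 185
  bin 2: 130 + 55 = 185
  bin 3: 105 + 60 = 165
  bin 4: 100 + 35 + 25 + 25 = 185
  bin 5: 95 + 55 + 35 = 185
That uses only 5 ≤ 6, so 6 bins are enough.

Yes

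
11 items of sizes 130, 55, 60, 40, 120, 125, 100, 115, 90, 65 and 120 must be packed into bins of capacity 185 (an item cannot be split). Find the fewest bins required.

Total = 130 + 125 + 120 + 120 + 115 + 100 + 90 + 65 + 60 + 55 + 40 = 1020.
Lower bound: ⌈1020/185⌉ = 6 bins.
A packing using 7 bins:
  bin 1: 130 + 55 = 185
  bin 2: 125 + 60 = 185
  bin 3: 120 + 65 = 185
  bin 4: 120 + 40 = 160
  bin 5: 115 = 115
  bin 6: 100 = 100
  bin 7: 90 = 90
No arrangement into 6 bins stays within capacity, so 7 is optimal.

7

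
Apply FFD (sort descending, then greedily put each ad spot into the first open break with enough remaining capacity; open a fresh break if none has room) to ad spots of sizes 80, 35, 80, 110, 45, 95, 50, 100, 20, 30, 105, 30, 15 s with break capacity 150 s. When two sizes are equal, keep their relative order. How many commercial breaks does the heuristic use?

6

Sorted descending: 110, 105, 100, 95, 80, 80, 50, 45, 35, 30, 30, 20, 15.
  110 → break 1 (new)  [load 110/150]
  105 → break 2 (new)  [load 105/150]
  100 → break 3 (new)  [load 100/150]
  95 → break 4 (new)  [load 95/150]
  80 → break 5 (new)  [load 80/150]
  80 → break 6 (new)  [load 80/150]
  50 → break 3  [load 150/150]
  45 → break 2  [load 150/150]
  35 → break 1  [load 145/150]
  30 → break 4  [load 125/150]
  30 → break 5  [load 110/150]
  20 → break 4  [load 145/150]
  15 → break 5  [load 125/150]
6 commercial breaks opened.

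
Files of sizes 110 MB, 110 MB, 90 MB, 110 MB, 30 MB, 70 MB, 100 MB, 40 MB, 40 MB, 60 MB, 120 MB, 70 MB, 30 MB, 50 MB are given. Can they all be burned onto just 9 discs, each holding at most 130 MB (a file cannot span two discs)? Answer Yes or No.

A valid assignment using 9 discs:
  disc 1: 120 = 120
  disc 2: 110 = 110
  disc 3: 110 = 110
  disc 4: 110 = 110
  disc 5: 100 + 30 = 130
  disc 6: 90 + 40 = 130
  disc 7: 70 + 60 = 130
  disc 8: 70 + 50 = 120
  disc 9: 40 + 30 = 70
Every load is within 130 MB, so 9 discs suffice.

Yes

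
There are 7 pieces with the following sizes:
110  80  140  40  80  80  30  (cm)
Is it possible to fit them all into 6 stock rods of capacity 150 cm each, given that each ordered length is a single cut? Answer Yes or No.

A valid assignment using 5 stock rods:
  stock rod 1: 140 = 140
  stock rod 2: 110 + 40 = 150
  stock rod 3: 80 + 30 = 110
  stock rod 4: 80 = 80
  stock rod 5: 80 = 80
That uses only 5 ≤ 6, so 6 stock rods are enough.

Yes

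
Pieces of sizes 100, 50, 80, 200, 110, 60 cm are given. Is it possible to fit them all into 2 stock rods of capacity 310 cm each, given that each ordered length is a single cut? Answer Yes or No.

Yes

A valid assignment using 2 stock rods:
  stock rod 1: 200 + 110 = 310
  stock rod 2: 100 + 80 + 60 + 50 = 290
Every load is within 310 cm, so 2 stock rods suffice.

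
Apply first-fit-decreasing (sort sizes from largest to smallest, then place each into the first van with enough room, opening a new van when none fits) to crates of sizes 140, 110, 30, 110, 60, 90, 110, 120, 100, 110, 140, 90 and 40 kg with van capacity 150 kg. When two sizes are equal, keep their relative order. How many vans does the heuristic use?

10

Sorted descending: 140, 140, 120, 110, 110, 110, 110, 100, 90, 90, 60, 40, 30.
  140 → van 1 (new)  [load 140/150]
  140 → van 2 (new)  [load 140/150]
  120 → van 3 (new)  [load 120/150]
  110 → van 4 (new)  [load 110/150]
  110 → van 5 (new)  [load 110/150]
  110 → van 6 (new)  [load 110/150]
  110 → van 7 (new)  [load 110/150]
  100 → van 8 (new)  [load 100/150]
  90 → van 9 (new)  [load 90/150]
  90 → van 10 (new)  [load 90/150]
  60 → van 9  [load 150/150]
  40 → van 4  [load 150/150]
  30 → van 3  [load 150/150]
10 vans opened.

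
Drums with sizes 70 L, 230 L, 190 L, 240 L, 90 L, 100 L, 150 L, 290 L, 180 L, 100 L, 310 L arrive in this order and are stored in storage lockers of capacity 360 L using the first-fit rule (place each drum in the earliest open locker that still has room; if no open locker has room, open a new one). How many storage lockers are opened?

7

  70 → locker 1 (new)  [load 70/360]
  230 → locker 1  [load 300/360]
  190 → locker 2 (new)  [load 190/360]
  240 → locker 3 (new)  [load 240/360]
  90 → locker 2  [load 280/360]
  100 → locker 3  [load 340/360]
  150 → locker 4 (new)  [load 150/360]
  290 → locker 5 (new)  [load 290/360]
  180 → locker 4  [load 330/360]
  100 → locker 6 (new)  [load 100/360]
  310 → locker 7 (new)  [load 310/360]
7 storage lockers opened.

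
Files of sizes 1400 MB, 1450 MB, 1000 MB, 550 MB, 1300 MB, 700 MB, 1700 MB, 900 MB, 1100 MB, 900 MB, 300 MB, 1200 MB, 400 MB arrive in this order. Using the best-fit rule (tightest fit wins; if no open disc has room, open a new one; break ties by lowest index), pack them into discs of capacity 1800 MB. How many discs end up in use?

  1400 → disc 1 (new)  [load 1400/1800]
  1450 → disc 2 (new)  [load 1450/1800]
  1000 → disc 3 (new)  [load 1000/1800]
  550 → disc 3  [load 1550/1800]
  1300 → disc 4 (new)  [load 1300/1800]
  700 → disc 5 (new)  [load 700/1800]
  1700 → disc 6 (new)  [load 1700/1800]
  900 → disc 5  [load 1600/1800]
  1100 → disc 7 (new)  [load 1100/1800]
  900 → disc 8 (new)  [load 900/1800]
  300 → disc 2  [load 1750/1800]
  1200 → disc 9 (new)  [load 1200/1800]
  400 → disc 1  [load 1800/1800]
9 discs opened.

9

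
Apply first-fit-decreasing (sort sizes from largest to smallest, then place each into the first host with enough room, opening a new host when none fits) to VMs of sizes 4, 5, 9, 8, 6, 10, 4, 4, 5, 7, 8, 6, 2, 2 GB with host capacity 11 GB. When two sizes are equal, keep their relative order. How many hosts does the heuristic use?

Sorted descending: 10, 9, 8, 8, 7, 6, 6, 5, 5, 4, 4, 4, 2, 2.
  10 → host 1 (new)  [load 10/11]
  9 → host 2 (new)  [load 9/11]
  8 → host 3 (new)  [load 8/11]
  8 → host 4 (new)  [load 8/11]
  7 → host 5 (new)  [load 7/11]
  6 → host 6 (new)  [load 6/11]
  6 → host 7 (new)  [load 6/11]
  5 → host 6  [load 11/11]
  5 → host 7  [load 11/11]
  4 → host 5  [load 11/11]
  4 → host 8 (new)  [load 4/11]
  4 → host 8  [load 8/11]
  2 → host 2  [load 11/11]
  2 → host 3  [load 10/11]
8 hosts opened.

8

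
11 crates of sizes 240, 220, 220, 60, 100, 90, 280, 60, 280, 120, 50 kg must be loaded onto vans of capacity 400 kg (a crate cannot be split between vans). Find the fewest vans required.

Total = 280 + 280 + 240 + 220 + 220 + 120 + 100 + 90 + 60 + 60 + 50 = 1720 kg.
Lower bound: ⌈1720/400⌉ = 5 vans.
A packing using 5 vans:
  van 1: 280 + 120 = 400
  van 2: 280 + 100 = 380
  van 3: 240 + 90 + 60 = 390
  van 4: 220 + 60 + 50 = 330
  van 5: 220 = 220
This matches the lower bound, so 5 is optimal.

5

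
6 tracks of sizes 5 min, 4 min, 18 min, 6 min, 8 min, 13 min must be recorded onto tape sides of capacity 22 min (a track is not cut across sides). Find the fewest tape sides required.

Total = 18 + 13 + 8 + 6 + 5 + 4 = 54 min.
Lower bound: ⌈54/22⌉ = 3 tape sides.
A packing using 3 tape sides:
  side 1: 18 + 4 = 22
  side 2: 13 + 8 = 21
  side 3: 6 + 5 = 11
This matches the lower bound, so 3 is optimal.

3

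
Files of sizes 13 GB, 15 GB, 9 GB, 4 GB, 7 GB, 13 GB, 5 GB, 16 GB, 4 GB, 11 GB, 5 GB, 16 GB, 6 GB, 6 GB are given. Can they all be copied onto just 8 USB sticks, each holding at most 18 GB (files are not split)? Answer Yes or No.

A valid assignment using 8 USB sticks:
  USB stick 1: 16 = 16
  USB stick 2: 16 = 16
  USB stick 3: 15 = 15
  USB stick 4: 13 + 5 = 18
  USB stick 5: 13 + 5 = 18
  USB stick 6: 11 + 7 = 18
  USB stick 7: 9 + 6 = 15
  USB stick 8: 6 + 4 + 4 = 14
Every load is within 18 GB, so 8 USB sticks suffice.

Yes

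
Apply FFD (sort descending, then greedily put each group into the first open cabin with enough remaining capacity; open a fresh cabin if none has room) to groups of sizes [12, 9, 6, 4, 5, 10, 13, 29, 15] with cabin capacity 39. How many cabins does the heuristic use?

3

Sorted descending: 29, 15, 13, 12, 10, 9, 6, 5, 4.
  29 → cabin 1 (new)  [load 29/39]
  15 → cabin 2 (new)  [load 15/39]
  13 → cabin 2  [load 28/39]
  12 → cabin 3 (new)  [load 12/39]
  10 → cabin 1  [load 39/39]
  9 → cabin 2  [load 37/39]
  6 → cabin 3  [load 18/39]
  5 → cabin 3  [load 23/39]
  4 → cabin 3  [load 27/39]
3 cabins opened.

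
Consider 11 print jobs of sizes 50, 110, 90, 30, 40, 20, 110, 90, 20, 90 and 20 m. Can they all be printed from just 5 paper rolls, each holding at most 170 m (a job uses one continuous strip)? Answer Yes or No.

A valid assignment using 5 paper rolls:
  roll 1: 110 + 50 = 160
  roll 2: 110 + 40 + 20 = 170
  roll 3: 90 + 30 + 20 + 20 = 160
  roll 4: 90 = 90
  roll 5: 90 = 90
Every load is within 170 m, so 5 paper rolls suffice.

Yes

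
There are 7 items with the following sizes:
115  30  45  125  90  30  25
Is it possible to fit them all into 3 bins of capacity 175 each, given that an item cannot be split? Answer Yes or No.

A valid assignment using 3 bins:
  bin 1: 125 + 45 = 170
  bin 2: 115 + 30 + 30 = 175
  bin 3: 90 + 25 = 115
Every load is within 175, so 3 bins suffice.

Yes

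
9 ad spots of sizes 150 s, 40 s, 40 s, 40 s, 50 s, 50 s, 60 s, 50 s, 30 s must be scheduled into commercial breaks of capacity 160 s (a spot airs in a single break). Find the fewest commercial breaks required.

4

Total = 150 + 60 + 50 + 50 + 50 + 40 + 40 + 40 + 30 = 510 s.
Lower bound: ⌈510/160⌉ = 4 commercial breaks.
A packing using 4 commercial breaks:
  break 1: 150 = 150
  break 2: 60 + 50 + 50 = 160
  break 3: 50 + 40 + 40 + 30 = 160
  break 4: 40 = 40
This matches the lower bound, so 4 is optimal.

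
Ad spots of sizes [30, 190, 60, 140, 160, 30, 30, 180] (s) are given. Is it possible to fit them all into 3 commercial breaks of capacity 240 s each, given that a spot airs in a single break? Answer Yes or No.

Total = 820 s; ⌈820/240⌉ = 4.
At least 4 commercial breaks are required, but only 3 are allowed.

No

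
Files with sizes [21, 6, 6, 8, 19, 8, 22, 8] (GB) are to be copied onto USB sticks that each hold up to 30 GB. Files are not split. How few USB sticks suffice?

4

Total = 22 + 21 + 19 + 8 + 8 + 8 + 6 + 6 = 98 GB.
Lower bound: ⌈98/30⌉ = 4 USB sticks.
A packing using 4 USB sticks:
  USB stick 1: 22 + 8 = 30
  USB stick 2: 21 + 8 = 29
  USB stick 3: 19 + 8 = 27
  USB stick 4: 6 + 6 = 12
This matches the lower bound, so 4 is optimal.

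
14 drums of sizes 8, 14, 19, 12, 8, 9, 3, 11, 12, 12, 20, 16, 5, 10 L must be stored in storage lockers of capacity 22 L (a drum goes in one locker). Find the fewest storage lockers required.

8

Total = 20 + 19 + 16 + 14 + 12 + 12 + 12 + 11 + 10 + 9 + 8 + 8 + 5 + 3 = 159 L.
Lower bound: ⌈159/22⌉ = 8 storage lockers.
A packing using 8 storage lockers:
  locker 1: 20 = 20
  locker 2: 19 + 3 = 22
  locker 3: 16 + 5 = 21
  locker 4: 14 + 8 = 22
  locker 5: 12 + 10 = 22
  locker 6: 12 + 9 = 21
  locker 7: 12 + 8 = 20
  locker 8: 11 = 11
This matches the lower bound, so 8 is optimal.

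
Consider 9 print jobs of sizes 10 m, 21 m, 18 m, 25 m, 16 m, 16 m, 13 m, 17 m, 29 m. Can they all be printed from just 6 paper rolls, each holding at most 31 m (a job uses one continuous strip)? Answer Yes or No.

No

Total = 165 m; ⌈165/31⌉ = 6.
7 print jobs each exceed half the capacity and cannot share a roll, forcing at least 7 paper rolls.
At least 7 paper rolls are required, but only 6 are allowed.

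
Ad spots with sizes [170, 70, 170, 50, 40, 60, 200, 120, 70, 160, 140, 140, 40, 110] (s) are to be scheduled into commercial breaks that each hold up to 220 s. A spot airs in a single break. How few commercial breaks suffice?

Total = 200 + 170 + 170 + 160 + 140 + 140 + 120 + 110 + 70 + 70 + 60 + 50 + 40 + 40 = 1540 s.
Lower bound: ⌈1540/220⌉ = 7 commercial breaks.
A packing using 8 commercial breaks:
  break 1: 200 = 200
  break 2: 170 + 50 = 220
  break 3: 170 + 40 = 210
  break 4: 160 + 60 = 220
  break 5: 140 + 70 = 210
  break 6: 140 + 70 = 210
  break 7: 120 + 40 = 160
  break 8: 110 = 110
No arrangement into 7 commercial breaks stays within capacity, so 8 is optimal.

8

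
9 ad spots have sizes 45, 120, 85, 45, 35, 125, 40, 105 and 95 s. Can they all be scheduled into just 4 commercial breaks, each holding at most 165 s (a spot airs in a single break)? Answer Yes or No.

Total = 695 s; ⌈695/165⌉ = 5.
At least 5 commercial breaks are required, but only 4 are allowed.

No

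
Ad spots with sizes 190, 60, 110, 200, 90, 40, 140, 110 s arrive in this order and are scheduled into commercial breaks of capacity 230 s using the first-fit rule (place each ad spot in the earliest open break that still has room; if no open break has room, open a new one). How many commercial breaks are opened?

  190 → break 1 (new)  [load 190/230]
  60 → break 2 (new)  [load 60/230]
  110 → break 2  [load 170/230]
  200 → break 3 (new)  [load 200/230]
  90 → break 4 (new)  [load 90/230]
  40 → break 1  [load 230/230]
  140 → break 4  [load 230/230]
  110 → break 5 (new)  [load 110/230]
5 commercial breaks opened.

5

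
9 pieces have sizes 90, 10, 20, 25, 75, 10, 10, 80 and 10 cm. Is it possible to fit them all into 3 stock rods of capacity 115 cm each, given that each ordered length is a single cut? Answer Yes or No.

A valid assignment using 3 stock rods:
  stock rod 1: 90 + 25 = 115
  stock rod 2: 80 + 20 + 10 = 110
  stock rod 3: 75 + 10 + 10 + 10 = 105
Every load is within 115 cm, so 3 stock rods suffice.

Yes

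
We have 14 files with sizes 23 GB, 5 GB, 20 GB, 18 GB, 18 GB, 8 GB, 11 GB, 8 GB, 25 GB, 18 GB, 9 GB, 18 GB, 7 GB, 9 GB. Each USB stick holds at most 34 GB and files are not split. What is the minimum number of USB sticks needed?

7

Total = 25 + 23 + 20 + 18 + 18 + 18 + 18 + 11 + 9 + 9 + 8 + 8 + 7 + 5 = 197 GB.
Lower bound: ⌈197/34⌉ = 6 USB sticks.
Also, 7 files each exceed 17 GB, and no two of those can share a USB stick, so at least 7 USB sticks are needed.
A packing using 7 USB sticks:
  USB stick 1: 25 + 9 = 34
  USB stick 2: 23 + 11 = 34
  USB stick 3: 20 + 9 + 5 = 34
  USB stick 4: 18 + 8 + 8 = 34
  USB stick 5: 18 + 7 = 25
  USB stick 6: 18 = 18
  USB stick 7: 18 = 18
This matches the lower bound, so 7 is optimal.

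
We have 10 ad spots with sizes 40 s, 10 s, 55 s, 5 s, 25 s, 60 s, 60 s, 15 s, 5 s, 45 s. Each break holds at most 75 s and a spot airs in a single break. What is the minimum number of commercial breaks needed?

Total = 60 + 60 + 55 + 45 + 40 + 25 + 15 + 10 + 5 + 5 = 320 s.
Lower bound: ⌈320/75⌉ = 5 commercial breaks.
A packing using 5 commercial breaks:
  break 1: 60 + 15 = 75
  break 2: 60 + 10 + 5 = 75
  break 3: 55 + 5 = 60
  break 4: 45 + 25 = 70
  break 5: 40 = 40
This matches the lower bound, so 5 is optimal.

5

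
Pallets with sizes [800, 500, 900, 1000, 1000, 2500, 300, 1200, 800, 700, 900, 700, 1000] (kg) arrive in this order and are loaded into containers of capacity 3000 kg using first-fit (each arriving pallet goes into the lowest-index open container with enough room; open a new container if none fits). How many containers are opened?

5

  800 → container 1 (new)  [load 800/3000]
  500 → container 1  [load 1300/3000]
  900 → container 1  [load 2200/3000]
  1000 → container 2 (new)  [load 1000/3000]
  1000 → container 2  [load 2000/3000]
  2500 → container 3 (new)  [load 2500/3000]
  300 → container 1  [load 2500/3000]
  1200 → container 4 (new)  [load 1200/3000]
  800 → container 2  [load 2800/3000]
  700 → container 4  [load 1900/3000]
  900 → container 4  [load 2800/3000]
  700 → container 5 (new)  [load 700/3000]
  1000 → container 5  [load 1700/3000]
5 containers opened.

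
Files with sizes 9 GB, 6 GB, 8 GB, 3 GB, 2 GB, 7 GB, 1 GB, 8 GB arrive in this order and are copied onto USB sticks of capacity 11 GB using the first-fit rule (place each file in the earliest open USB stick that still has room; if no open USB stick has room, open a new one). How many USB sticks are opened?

5

  9 → USB stick 1 (new)  [load 9/11]
  6 → USB stick 2 (new)  [load 6/11]
  8 → USB stick 3 (new)  [load 8/11]
  3 → USB stick 2  [load 9/11]
  2 → USB stick 1  [load 11/11]
  7 → USB stick 4 (new)  [load 7/11]
  1 → USB stick 2  [load 10/11]
  8 → USB stick 5 (new)  [load 8/11]
5 USB sticks opened.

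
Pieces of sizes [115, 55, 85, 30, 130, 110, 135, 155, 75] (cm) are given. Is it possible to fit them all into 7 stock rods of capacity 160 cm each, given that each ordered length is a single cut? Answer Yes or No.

A valid assignment using 7 stock rods:
  stock rod 1: 155 = 155
  stock rod 2: 135 = 135
  stock rod 3: 130 + 30 = 160
  stock rod 4: 115 = 115
  stock rod 5: 110 = 110
  stock rod 6: 85 + 75 = 160
  stock rod 7: 55 = 55
Every load is within 160 cm, so 7 stock rods suffice.

Yes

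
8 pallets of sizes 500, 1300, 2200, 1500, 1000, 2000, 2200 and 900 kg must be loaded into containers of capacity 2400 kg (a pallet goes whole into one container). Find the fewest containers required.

6

Total = 2200 + 2200 + 2000 + 1500 + 1300 + 1000 + 900 + 500 = 11600 kg.
Lower bound: ⌈11600/2400⌉ = 5 containers.
A packing using 6 containers:
  container 1: 2200 = 2200
  container 2: 2200 = 2200
  container 3: 2000 = 2000
  container 4: 1500 + 900 = 2400
  container 5: 1300 + 1000 = 2300
  container 6: 500 = 500
No arrangement into 5 containers stays within capacity, so 6 is optimal.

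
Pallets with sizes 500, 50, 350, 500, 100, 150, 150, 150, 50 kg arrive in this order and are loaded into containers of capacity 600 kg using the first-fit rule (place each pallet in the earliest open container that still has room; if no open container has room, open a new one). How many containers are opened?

4

  500 → container 1 (new)  [load 500/600]
  50 → container 1  [load 550/600]
  350 → container 2 (new)  [load 350/600]
  500 → container 3 (new)  [load 500/600]
  100 → container 2  [load 450/600]
  150 → container 2  [load 600/600]
  150 → container 4 (new)  [load 150/600]
  150 → container 4  [load 300/600]
  50 → container 1  [load 600/600]
4 containers opened.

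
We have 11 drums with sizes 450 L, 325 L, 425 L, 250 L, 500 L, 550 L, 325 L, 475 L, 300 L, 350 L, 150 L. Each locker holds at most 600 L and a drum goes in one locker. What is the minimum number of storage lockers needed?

9

Total = 550 + 500 + 475 + 450 + 425 + 350 + 325 + 325 + 300 + 250 + 150 = 4100 L.
Lower bound: ⌈4100/600⌉ = 7 storage lockers.
Also, 8 drums each exceed 300 L, and no two of those can share a locker, so at least 8 storage lockers are needed.
A packing using 9 storage lockers:
  locker 1: 550 = 550
  locker 2: 500 = 500
  locker 3: 475 = 475
  locker 4: 450 + 150 = 600
  locker 5: 425 = 425
  locker 6: 350 + 250 = 600
  locker 7: 325 = 325
  locker 8: 325 = 325
  locker 9: 300 = 300
No arrangement into 8 storage lockers stays within capacity, so 9 is optimal.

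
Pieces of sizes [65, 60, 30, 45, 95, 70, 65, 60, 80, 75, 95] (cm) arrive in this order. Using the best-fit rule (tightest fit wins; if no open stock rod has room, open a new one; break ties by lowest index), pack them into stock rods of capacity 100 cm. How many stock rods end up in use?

  65 → stock rod 1 (new)  [load 65/100]
  60 → stock rod 2 (new)  [load 60/100]
  30 → stock rod 1  [load 95/100]
  45 → stock rod 3 (new)  [load 45/100]
  95 → stock rod 4 (new)  [load 95/100]
  70 → stock rod 5 (new)  [load 70/100]
  65 → stock rod 6 (new)  [load 65/100]
  60 → stock rod 7 (new)  [load 60/100]
  80 → stock rod 8 (new)  [load 80/100]
  75 → stock rod 9 (new)  [load 75/100]
  95 → stock rod 10 (new)  [load 95/100]
10 stock rods opened.

10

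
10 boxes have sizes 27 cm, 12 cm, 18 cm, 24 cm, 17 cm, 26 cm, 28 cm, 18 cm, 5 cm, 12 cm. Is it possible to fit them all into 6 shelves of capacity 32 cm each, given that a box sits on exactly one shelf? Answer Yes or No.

Total = 187 cm; ⌈187/32⌉ = 6.
7 boxes each exceed half the capacity and cannot share a shelf, forcing at least 7 shelves.
At least 7 shelves are required, but only 6 are allowed.

No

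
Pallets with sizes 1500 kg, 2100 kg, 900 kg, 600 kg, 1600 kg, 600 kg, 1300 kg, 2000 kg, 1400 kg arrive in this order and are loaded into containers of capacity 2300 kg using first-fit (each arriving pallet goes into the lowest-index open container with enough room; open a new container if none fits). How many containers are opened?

  1500 → container 1 (new)  [load 1500/2300]
  2100 → container 2 (new)  [load 2100/2300]
  900 → container 3 (new)  [load 900/2300]
  600 → container 1  [load 2100/2300]
  1600 → container 4 (new)  [load 1600/2300]
  600 → container 3  [load 1500/2300]
  1300 → container 5 (new)  [load 1300/2300]
  2000 → container 6 (new)  [load 2000/2300]
  1400 → container 7 (new)  [load 1400/2300]
7 containers opened.

7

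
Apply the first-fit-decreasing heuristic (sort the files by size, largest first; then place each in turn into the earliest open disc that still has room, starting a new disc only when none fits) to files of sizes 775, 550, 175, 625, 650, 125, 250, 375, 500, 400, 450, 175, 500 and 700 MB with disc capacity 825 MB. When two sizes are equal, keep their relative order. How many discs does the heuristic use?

Sorted descending: 775, 700, 650, 625, 550, 500, 500, 450, 400, 375, 250, 175, 175, 125.
  775 → disc 1 (new)  [load 775/825]
  700 → disc 2 (new)  [load 700/825]
  650 → disc 3 (new)  [load 650/825]
  625 → disc 4 (new)  [load 625/825]
  550 → disc 5 (new)  [load 550/825]
  500 → disc 6 (new)  [load 500/825]
  500 → disc 7 (new)  [load 500/825]
  450 → disc 8 (new)  [load 450/825]
  400 → disc 9 (new)  [load 400/825]
  375 → disc 8  [load 825/825]
  250 → disc 5  [load 800/825]
  175 → disc 3  [load 825/825]
  175 → disc 4  [load 800/825]
  125 → disc 2  [load 825/825]
9 discs opened.

9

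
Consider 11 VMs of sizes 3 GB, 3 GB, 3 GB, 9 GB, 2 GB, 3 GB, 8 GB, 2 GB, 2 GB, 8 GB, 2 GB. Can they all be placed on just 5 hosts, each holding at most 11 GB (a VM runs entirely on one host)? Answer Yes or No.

Yes

A valid assignment using 5 hosts:
  host 1: 9 + 2 = 11
  host 2: 8 + 3 = 11
  host 3: 8 + 3 = 11
  host 4: 3 + 3 + 2 + 2 = 10
  host 5: 2 = 2
Every load is within 11 GB, so 5 hosts suffice.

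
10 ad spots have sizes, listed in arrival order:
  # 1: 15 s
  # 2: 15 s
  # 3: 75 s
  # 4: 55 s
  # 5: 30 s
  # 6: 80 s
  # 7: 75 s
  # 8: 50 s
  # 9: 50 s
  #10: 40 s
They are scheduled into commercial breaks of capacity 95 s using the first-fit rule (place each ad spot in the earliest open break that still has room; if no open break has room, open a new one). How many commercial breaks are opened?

  15 → break 1 (new)  [load 15/95]
  15 → break 1  [load 30/95]
  75 → break 2 (new)  [load 75/95]
  55 → break 1  [load 85/95]
  30 → break 3 (new)  [load 30/95]
  80 → break 4 (new)  [load 80/95]
  75 → break 5 (new)  [load 75/95]
  50 → break 3  [load 80/95]
  50 → break 6 (new)  [load 50/95]
  40 → break 6  [load 90/95]
6 commercial breaks opened.

6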